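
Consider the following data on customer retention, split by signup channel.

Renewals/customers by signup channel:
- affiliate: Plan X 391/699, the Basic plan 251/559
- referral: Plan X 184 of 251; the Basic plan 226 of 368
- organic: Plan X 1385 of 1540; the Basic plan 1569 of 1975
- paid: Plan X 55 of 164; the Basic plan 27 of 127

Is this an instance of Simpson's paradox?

No

Affiliate: Plan X 391/699 = 55.9%, the Basic plan 251/559 = 44.9% → Plan X
Referral: Plan X 184/251 = 73.3%, the Basic plan 226/368 = 61.4% → Plan X
Organic: Plan X 1385/1540 = 89.9%, the Basic plan 1569/1975 = 79.4% → Plan X
Paid: Plan X 55/164 = 33.5%, the Basic plan 27/127 = 21.3% → Plan X
Overall: Plan X 2015/2654 = 75.9%, the Basic plan 2073/3029 = 68.4% → Plan X
Plan X wins overall and in every signup group — no reversal.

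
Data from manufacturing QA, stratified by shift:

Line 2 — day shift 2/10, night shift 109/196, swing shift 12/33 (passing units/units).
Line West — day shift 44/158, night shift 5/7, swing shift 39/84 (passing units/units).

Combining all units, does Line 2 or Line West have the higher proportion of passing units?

Day shift: Line 2 2/10 = 20.0%, Line West 44/158 = 27.8% → Line West
Night shift: Line 2 109/196 = 55.6%, Line West 5/7 = 71.4% → Line West
Swing shift: Line 2 12/33 = 36.4%, Line West 39/84 = 46.4% → Line West
Overall: Line 2 123/239 = 51.5%, Line West 88/249 = 35.3% → Line 2
(Line West wins every shift group but Line 2 wins overall — Line West's units skew toward the low-rate day shift group.)

Line 2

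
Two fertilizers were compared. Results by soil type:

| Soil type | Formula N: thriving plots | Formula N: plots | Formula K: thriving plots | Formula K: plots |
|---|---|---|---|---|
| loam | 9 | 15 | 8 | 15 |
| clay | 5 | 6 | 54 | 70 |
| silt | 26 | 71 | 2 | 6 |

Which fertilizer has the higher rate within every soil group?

Loam: Formula N 9/15 = 60.0%, Formula K 8/15 = 53.3% → Formula N
Clay: Formula N 5/6 = 83.3%, Formula K 54/70 = 77.1% → Formula N
Silt: Formula N 26/71 = 36.6%, Formula K 2/6 = 33.3% → Formula N
Formula N has the higher rate in all 3 groups.

Formula N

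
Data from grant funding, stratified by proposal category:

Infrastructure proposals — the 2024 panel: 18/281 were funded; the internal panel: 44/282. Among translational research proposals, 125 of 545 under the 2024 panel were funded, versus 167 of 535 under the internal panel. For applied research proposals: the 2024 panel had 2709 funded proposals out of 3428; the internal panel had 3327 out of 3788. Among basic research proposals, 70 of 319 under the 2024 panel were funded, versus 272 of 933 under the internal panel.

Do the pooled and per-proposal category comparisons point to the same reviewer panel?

Infrastructure: the 2024 panel 18/281 = 6.4%, the internal panel 44/282 = 15.6% → the internal panel
Translational research: the 2024 panel 125/545 = 22.9%, the internal panel 167/535 = 31.2% → the internal panel
Applied research: the 2024 panel 2709/3428 = 79.0%, the internal panel 3327/3788 = 87.8% → the internal panel
Basic research: the 2024 panel 70/319 = 21.9%, the internal panel 272/933 = 29.2% → the internal panel
Overall: the 2024 panel 2922/4573 = 63.9%, the internal panel 3810/5538 = 68.8% → the internal panel
The internal panel wins overall and in every proposal group — no reversal.

Yes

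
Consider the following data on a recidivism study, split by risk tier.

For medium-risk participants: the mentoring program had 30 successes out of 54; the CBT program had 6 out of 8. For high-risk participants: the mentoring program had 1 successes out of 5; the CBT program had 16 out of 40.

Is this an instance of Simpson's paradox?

Yes

Medium-risk: the mentoring program 30/54 = 55.6%, the CBT program 6/8 = 75.0% → the CBT program
High-risk: the mentoring program 1/5 = 20.0%, the CBT program 16/40 = 40.0% → the CBT program
Overall: the mentoring program 31/59 = 52.5%, the CBT program 22/48 = 45.8% → the mentoring program
The CBT program wins each risk group but the mentoring program wins overall — the comparison reverses. The CBT program's participants skew toward high-risk, which has a lower base rate.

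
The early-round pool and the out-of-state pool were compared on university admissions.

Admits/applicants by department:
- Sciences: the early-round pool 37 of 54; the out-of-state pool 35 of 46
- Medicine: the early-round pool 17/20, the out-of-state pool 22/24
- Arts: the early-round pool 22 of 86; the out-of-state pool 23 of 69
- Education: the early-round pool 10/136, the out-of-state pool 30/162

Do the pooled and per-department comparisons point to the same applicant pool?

Yes

Sciences: the early-round pool 37/54 = 68.5%, the out-of-state pool 35/46 = 76.1% → the out-of-state pool
Medicine: the early-round pool 17/20 = 85.0%, the out-of-state pool 22/24 = 91.7% → the out-of-state pool
Arts: the early-round pool 22/86 = 25.6%, the out-of-state pool 23/69 = 33.3% → the out-of-state pool
Education: the early-round pool 10/136 = 7.4%, the out-of-state pool 30/162 = 18.5% → the out-of-state pool
Overall: the early-round pool 86/296 = 29.1%, the out-of-state pool 110/301 = 36.5% → the out-of-state pool
The out-of-state pool wins overall and in every department group — no reversal.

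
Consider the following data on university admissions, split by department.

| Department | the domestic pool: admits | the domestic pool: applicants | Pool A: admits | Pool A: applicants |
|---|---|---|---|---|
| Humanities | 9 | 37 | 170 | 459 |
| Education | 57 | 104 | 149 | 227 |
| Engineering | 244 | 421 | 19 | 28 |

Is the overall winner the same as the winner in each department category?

Humanities: the domestic pool 9/37 = 24.3%, Pool A 170/459 = 37.0% → Pool A
Education: the domestic pool 57/104 = 54.8%, Pool A 149/227 = 65.6% → Pool A
Engineering: the domestic pool 244/421 = 58.0%, Pool A 19/28 = 67.9% → Pool A
Overall: the domestic pool 310/562 = 55.2%, Pool A 338/714 = 47.3% → the domestic pool
Pool A wins each department group but the domestic pool wins overall — the comparison reverses. Pool A's applicants skew toward Humanities, which has a lower base rate.

No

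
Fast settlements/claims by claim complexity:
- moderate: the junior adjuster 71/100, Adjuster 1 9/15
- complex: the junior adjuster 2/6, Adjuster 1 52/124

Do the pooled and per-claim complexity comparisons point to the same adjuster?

No

Moderate: the junior adjuster 71/100 = 71.0%, Adjuster 1 9/15 = 60.0% → the junior adjuster
Complex: the junior adjuster 2/6 = 33.3%, Adjuster 1 52/124 = 41.9% → Adjuster 1
Overall: the junior adjuster 73/106 = 68.9%, Adjuster 1 61/139 = 43.9% → the junior adjuster
Neither sweeps: the junior adjuster wins 1 of 2 groups, Adjuster 1 wins 1. The junior adjuster wins overall but not every group — no Simpson reversal.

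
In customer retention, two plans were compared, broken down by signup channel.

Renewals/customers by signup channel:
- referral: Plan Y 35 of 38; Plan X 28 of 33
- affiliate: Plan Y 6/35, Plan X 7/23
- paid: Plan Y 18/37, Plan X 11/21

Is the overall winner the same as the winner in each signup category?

Referral: Plan Y 35/38 = 92.1%, Plan X 28/33 = 84.8% → Plan Y
Affiliate: Plan Y 6/35 = 17.1%, Plan X 7/23 = 30.4% → Plan X
Paid: Plan Y 18/37 = 48.6%, Plan X 11/21 = 52.4% → Plan X
Overall: Plan Y 59/110 = 53.6%, Plan X 46/77 = 59.7% → Plan X
Neither sweeps: Plan Y wins 1 of 3 groups, Plan X wins 2. Plan X wins overall but not every group — no Simpson reversal.

No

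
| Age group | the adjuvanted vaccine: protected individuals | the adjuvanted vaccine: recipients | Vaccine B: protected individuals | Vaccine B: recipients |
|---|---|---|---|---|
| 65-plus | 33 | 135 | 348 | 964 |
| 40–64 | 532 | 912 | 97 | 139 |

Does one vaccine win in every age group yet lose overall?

65-plus: the adjuvanted vaccine 33/135 = 24.4%, Vaccine B 348/964 = 36.1% → Vaccine B
40–64: the adjuvanted vaccine 532/912 = 58.3%, Vaccine B 97/139 = 69.8% → Vaccine B
Overall: the adjuvanted vaccine 565/1047 = 54.0%, Vaccine B 445/1103 = 40.3% → the adjuvanted vaccine
Vaccine B wins each age group but the adjuvanted vaccine wins overall — the comparison reverses. Vaccine B's recipients skew toward 65-plus, which has a lower base rate.

Yes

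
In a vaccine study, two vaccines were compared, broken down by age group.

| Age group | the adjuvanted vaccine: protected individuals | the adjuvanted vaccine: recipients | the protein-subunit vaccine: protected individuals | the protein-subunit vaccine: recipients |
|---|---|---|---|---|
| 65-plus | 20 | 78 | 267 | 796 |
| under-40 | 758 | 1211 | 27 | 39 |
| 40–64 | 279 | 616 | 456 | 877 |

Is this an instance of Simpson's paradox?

65-plus: the adjuvanted vaccine 20/78 = 25.6%, the protein-subunit vaccine 267/796 = 33.5% → the protein-subunit vaccine
Under-40: the adjuvanted vaccine 758/1211 = 62.6%, the protein-subunit vaccine 27/39 = 69.2% → the protein-subunit vaccine
40–64: the adjuvanted vaccine 279/616 = 45.3%, the protein-subunit vaccine 456/877 = 52.0% → the protein-subunit vaccine
Overall: the adjuvanted vaccine 1057/1905 = 55.5%, the protein-subunit vaccine 750/1712 = 43.8% → the adjuvanted vaccine
The protein-subunit vaccine wins each age group but the adjuvanted vaccine wins overall — the comparison reverses. The protein-subunit vaccine's recipients skew toward 65-plus, which has a lower base rate.

Yes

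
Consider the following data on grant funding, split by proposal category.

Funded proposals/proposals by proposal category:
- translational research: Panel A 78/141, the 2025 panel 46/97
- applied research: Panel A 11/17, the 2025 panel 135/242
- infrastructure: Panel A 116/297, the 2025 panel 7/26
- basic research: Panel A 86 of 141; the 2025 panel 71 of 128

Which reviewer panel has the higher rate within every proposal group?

Panel A

Translational research: Panel A 78/141 = 55.3%, the 2025 panel 46/97 = 47.4% → Panel A
Applied research: Panel A 11/17 = 64.7%, the 2025 panel 135/242 = 55.8% → Panel A
Infrastructure: Panel A 116/297 = 39.1%, the 2025 panel 7/26 = 26.9% → Panel A
Basic research: Panel A 86/141 = 61.0%, the 2025 panel 71/128 = 55.5% → Panel A
Panel A has the higher rate in all 4 groups.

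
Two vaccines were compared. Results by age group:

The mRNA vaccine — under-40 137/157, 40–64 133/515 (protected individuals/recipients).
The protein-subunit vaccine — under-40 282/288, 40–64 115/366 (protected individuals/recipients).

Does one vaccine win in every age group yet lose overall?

Under-40: the mRNA vaccine 137/157 = 87.3%, the protein-subunit vaccine 282/288 = 97.9% → the protein-subunit vaccine
40–64: the mRNA vaccine 133/515 = 25.8%, the protein-subunit vaccine 115/366 = 31.4% → the protein-subunit vaccine
Overall: the mRNA vaccine 270/672 = 40.2%, the protein-subunit vaccine 397/654 = 60.7% → the protein-subunit vaccine
The protein-subunit vaccine wins overall and in every age group — no reversal.

No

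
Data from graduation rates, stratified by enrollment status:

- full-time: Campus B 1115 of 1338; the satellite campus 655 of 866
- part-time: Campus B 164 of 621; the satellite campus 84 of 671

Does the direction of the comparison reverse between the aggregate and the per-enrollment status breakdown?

No

Full-time: Campus B 1115/1338 = 83.3%, the satellite campus 655/866 = 75.6% → Campus B
Part-time: Campus B 164/621 = 26.4%, the satellite campus 84/671 = 12.5% → Campus B
Overall: Campus B 1279/1959 = 65.3%, the satellite campus 739/1537 = 48.1% → Campus B
Campus B wins overall and in every enrollment group — no reversal.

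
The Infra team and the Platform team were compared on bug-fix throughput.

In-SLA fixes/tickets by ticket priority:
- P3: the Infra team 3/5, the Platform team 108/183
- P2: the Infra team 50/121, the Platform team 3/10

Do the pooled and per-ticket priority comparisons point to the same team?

P3: the Infra team 3/5 = 60.0%, the Platform team 108/183 = 59.0% → the Infra team
P2: the Infra team 50/121 = 41.3%, the Platform team 3/10 = 30.0% → the Infra team
Overall: the Infra team 53/126 = 42.1%, the Platform team 111/193 = 57.5% → the Platform team
The Infra team wins each ticket group but the Platform team wins overall — the comparison reverses. The Infra team's tickets skew toward P2, which has a lower base rate.

No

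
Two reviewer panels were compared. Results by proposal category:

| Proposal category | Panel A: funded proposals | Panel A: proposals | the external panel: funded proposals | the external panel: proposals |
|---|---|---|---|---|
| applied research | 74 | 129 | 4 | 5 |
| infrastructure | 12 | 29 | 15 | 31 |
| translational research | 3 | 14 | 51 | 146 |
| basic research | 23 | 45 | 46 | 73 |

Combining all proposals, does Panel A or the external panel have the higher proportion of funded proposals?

Applied research: Panel A 74/129 = 57.4%, the external panel 4/5 = 80.0% → the external panel
Infrastructure: Panel A 12/29 = 41.4%, the external panel 15/31 = 48.4% → the external panel
Translational research: Panel A 3/14 = 21.4%, the external panel 51/146 = 34.9% → the external panel
Basic research: Panel A 23/45 = 51.1%, the external panel 46/73 = 63.0% → the external panel
Overall: Panel A 112/217 = 51.6%, the external panel 116/255 = 45.5% → Panel A
(The external panel wins every proposal group but Panel A wins overall — the external panel's proposals skew toward the low-rate translational research group.)

Panel A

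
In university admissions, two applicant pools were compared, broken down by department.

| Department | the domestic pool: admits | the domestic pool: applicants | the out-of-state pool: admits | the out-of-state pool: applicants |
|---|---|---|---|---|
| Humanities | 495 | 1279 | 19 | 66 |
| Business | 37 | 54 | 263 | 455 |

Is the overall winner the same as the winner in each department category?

Humanities: the domestic pool 495/1279 = 38.7%, the out-of-state pool 19/66 = 28.8% → the domestic pool
Business: the domestic pool 37/54 = 68.5%, the out-of-state pool 263/455 = 57.8% → the domestic pool
Overall: the domestic pool 532/1333 = 39.9%, the out-of-state pool 282/521 = 54.1% → the out-of-state pool
The domestic pool wins each department group but the out-of-state pool wins overall — the comparison reverses. The domestic pool's applicants skew toward Humanities, which has a lower base rate.

No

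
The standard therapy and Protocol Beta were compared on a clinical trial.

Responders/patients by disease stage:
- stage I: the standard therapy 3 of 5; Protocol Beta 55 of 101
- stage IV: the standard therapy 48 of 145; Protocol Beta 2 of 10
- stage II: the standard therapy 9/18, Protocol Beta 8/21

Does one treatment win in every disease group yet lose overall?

Yes

Stage I: the standard therapy 3/5 = 60.0%, Protocol Beta 55/101 = 54.5% → the standard therapy
Stage IV: the standard therapy 48/145 = 33.1%, Protocol Beta 2/10 = 20.0% → the standard therapy
Stage II: the standard therapy 9/18 = 50.0%, Protocol Beta 8/21 = 38.1% → the standard therapy
Overall: the standard therapy 60/168 = 35.7%, Protocol Beta 65/132 = 49.2% → Protocol Beta
The standard therapy wins each disease group but Protocol Beta wins overall — the comparison reverses. The standard therapy's patients skew toward stage IV, which has a lower base rate.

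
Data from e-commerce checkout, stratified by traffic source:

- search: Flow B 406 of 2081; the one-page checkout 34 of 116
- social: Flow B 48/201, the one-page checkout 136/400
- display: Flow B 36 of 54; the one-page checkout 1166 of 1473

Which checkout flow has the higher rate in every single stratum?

Search: Flow B 406/2081 = 19.5%, the one-page checkout 34/116 = 29.3% → the one-page checkout
Social: Flow B 48/201 = 23.9%, the one-page checkout 136/400 = 34.0% → the one-page checkout
Display: Flow B 36/54 = 66.7%, the one-page checkout 1166/1473 = 79.2% → the one-page checkout
The one-page checkout has the higher rate in all 3 groups.

the one-page checkout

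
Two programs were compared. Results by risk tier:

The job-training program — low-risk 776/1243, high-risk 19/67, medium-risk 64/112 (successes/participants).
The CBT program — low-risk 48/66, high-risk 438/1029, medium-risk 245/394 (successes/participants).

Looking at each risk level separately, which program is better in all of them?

Low-risk: the job-training program 776/1243 = 62.4%, the CBT program 48/66 = 72.7% → the CBT program
High-risk: the job-training program 19/67 = 28.4%, the CBT program 438/1029 = 42.6% → the CBT program
Medium-risk: the job-training program 64/112 = 57.1%, the CBT program 245/394 = 62.2% → the CBT program
The CBT program has the higher rate in all 3 groups.

the CBT program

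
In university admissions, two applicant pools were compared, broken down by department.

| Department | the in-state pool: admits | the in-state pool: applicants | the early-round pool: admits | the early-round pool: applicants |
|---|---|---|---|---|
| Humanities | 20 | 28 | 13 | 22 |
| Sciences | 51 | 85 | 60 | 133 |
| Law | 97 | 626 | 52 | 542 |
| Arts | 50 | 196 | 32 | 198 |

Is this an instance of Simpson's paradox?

Humanities: the in-state pool 20/28 = 71.4%, the early-round pool 13/22 = 59.1% → the in-state pool
Sciences: the in-state pool 51/85 = 60.0%, the early-round pool 60/133 = 45.1% → the in-state pool
Law: the in-state pool 97/626 = 15.5%, the early-round pool 52/542 = 9.6% → the in-state pool
Arts: the in-state pool 50/196 = 25.5%, the early-round pool 32/198 = 16.2% → the in-state pool
Overall: the in-state pool 218/935 = 23.3%, the early-round pool 157/895 = 17.5% → the in-state pool
The in-state pool wins overall and in every department group — no reversal.

No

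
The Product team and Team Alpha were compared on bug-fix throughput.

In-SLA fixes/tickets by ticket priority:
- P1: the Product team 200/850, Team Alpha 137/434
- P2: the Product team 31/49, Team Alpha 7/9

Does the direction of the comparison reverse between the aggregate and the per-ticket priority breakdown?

No

P1: the Product team 200/850 = 23.5%, Team Alpha 137/434 = 31.6% → Team Alpha
P2: the Product team 31/49 = 63.3%, Team Alpha 7/9 = 77.8% → Team Alpha
Overall: the Product team 231/899 = 25.7%, Team Alpha 144/443 = 32.5% → Team Alpha
Team Alpha wins overall and in every ticket group — no reversal.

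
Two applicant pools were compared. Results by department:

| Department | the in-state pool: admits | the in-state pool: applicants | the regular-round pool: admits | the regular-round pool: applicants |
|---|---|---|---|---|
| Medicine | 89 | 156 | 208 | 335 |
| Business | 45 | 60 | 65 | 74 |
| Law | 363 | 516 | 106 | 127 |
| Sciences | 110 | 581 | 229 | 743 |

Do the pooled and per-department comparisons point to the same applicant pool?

Yes

Medicine: the in-state pool 89/156 = 57.1%, the regular-round pool 208/335 = 62.1% → the regular-round pool
Business: the in-state pool 45/60 = 75.0%, the regular-round pool 65/74 = 87.8% → the regular-round pool
Law: the in-state pool 363/516 = 70.3%, the regular-round pool 106/127 = 83.5% → the regular-round pool
Sciences: the in-state pool 110/581 = 18.9%, the regular-round pool 229/743 = 30.8% → the regular-round pool
Overall: the in-state pool 607/1313 = 46.2%, the regular-round pool 608/1279 = 47.5% → the regular-round pool
The regular-round pool wins overall and in every department group — no reversal.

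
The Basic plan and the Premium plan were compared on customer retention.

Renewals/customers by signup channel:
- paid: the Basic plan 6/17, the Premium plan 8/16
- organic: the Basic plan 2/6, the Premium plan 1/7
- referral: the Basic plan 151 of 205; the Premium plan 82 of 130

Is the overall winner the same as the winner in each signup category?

Paid: the Basic plan 6/17 = 35.3%, the Premium plan 8/16 = 50.0% → the Premium plan
Organic: the Basic plan 2/6 = 33.3%, the Premium plan 1/7 = 14.3% → the Basic plan
Referral: the Basic plan 151/205 = 73.7%, the Premium plan 82/130 = 63.1% → the Basic plan
Overall: the Basic plan 159/228 = 69.7%, the Premium plan 91/153 = 59.5% → the Basic plan
Neither sweeps: the Basic plan wins 2 of 3 groups, the Premium plan wins 1. The Basic plan wins overall but not every group — no Simpson reversal.

No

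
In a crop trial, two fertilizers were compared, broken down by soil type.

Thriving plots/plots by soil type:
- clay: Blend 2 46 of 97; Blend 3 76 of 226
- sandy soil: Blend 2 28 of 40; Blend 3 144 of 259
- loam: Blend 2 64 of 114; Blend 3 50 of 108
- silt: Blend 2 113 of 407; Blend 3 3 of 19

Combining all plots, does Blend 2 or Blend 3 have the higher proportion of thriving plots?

Clay: Blend 2 46/97 = 47.4%, Blend 3 76/226 = 33.6% → Blend 2
Sandy soil: Blend 2 28/40 = 70.0%, Blend 3 144/259 = 55.6% → Blend 2
Loam: Blend 2 64/114 = 56.1%, Blend 3 50/108 = 46.3% → Blend 2
Silt: Blend 2 113/407 = 27.8%, Blend 3 3/19 = 15.8% → Blend 2
Overall: Blend 2 251/658 = 38.1%, Blend 3 273/612 = 44.6% → Blend 3
(Blend 2 wins every soil group but Blend 3 wins overall — Blend 2's plots skew toward the low-rate silt group.)

Blend 3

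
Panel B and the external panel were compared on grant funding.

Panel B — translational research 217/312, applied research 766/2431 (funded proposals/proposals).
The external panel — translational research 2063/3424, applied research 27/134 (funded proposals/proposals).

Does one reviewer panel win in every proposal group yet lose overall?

Translational research: Panel B 217/312 = 69.6%, the external panel 2063/3424 = 60.3% → Panel B
Applied research: Panel B 766/2431 = 31.5%, the external panel 27/134 = 20.1% → Panel B
Overall: Panel B 983/2743 = 35.8%, the external panel 2090/3558 = 58.7% → the external panel
Panel B wins each proposal group but the external panel wins overall — the comparison reverses. Panel B's proposals skew toward applied research, which has a lower base rate.

Yes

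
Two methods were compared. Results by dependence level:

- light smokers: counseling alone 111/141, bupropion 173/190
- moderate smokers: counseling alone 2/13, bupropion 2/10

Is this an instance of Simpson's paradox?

No

Light smokers: counseling alone 111/141 = 78.7%, bupropion 173/190 = 91.1% → bupropion
Moderate smokers: counseling alone 2/13 = 15.4%, bupropion 2/10 = 20.0% → bupropion
Overall: counseling alone 113/154 = 73.4%, bupropion 175/200 = 87.5% → bupropion
Bupropion wins overall and in every dependence group — no reversal.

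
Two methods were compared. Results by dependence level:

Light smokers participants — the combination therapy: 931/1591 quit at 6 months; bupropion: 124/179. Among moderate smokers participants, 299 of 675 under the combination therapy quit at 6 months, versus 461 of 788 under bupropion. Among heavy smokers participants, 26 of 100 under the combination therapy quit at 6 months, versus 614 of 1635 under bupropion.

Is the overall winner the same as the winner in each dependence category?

Light smokers: the combination therapy 931/1591 = 58.5%, bupropion 124/179 = 69.3% → bupropion
Moderate smokers: the combination therapy 299/675 = 44.3%, bupropion 461/788 = 58.5% → bupropion
Heavy smokers: the combination therapy 26/100 = 26.0%, bupropion 614/1635 = 37.6% → bupropion
Overall: the combination therapy 1256/2366 = 53.1%, bupropion 1199/2602 = 46.1% → the combination therapy
Bupropion wins each dependence group but the combination therapy wins overall — the comparison reverses. Bupropion's participants skew toward heavy smokers, which has a lower base rate.

No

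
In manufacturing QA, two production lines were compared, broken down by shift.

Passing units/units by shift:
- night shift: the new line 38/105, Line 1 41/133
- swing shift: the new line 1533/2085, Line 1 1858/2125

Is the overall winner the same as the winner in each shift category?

Night shift: the new line 38/105 = 36.2%, Line 1 41/133 = 30.8% → the new line
Swing shift: the new line 1533/2085 = 73.5%, Line 1 1858/2125 = 87.4% → Line 1
Overall: the new line 1571/2190 = 71.7%, Line 1 1899/2258 = 84.1% → Line 1
Neither sweeps: the new line wins 1 of 2 groups, Line 1 wins 1. Line 1 wins overall but not every group — no Simpson reversal.

No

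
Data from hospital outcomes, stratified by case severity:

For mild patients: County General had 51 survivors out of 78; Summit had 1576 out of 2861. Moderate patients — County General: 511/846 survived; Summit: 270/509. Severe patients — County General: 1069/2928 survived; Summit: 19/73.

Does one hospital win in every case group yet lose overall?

Yes

Mild: County General 51/78 = 65.4%, Summit 1576/2861 = 55.1% → County General
Moderate: County General 511/846 = 60.4%, Summit 270/509 = 53.0% → County General
Severe: County General 1069/2928 = 36.5%, Summit 19/73 = 26.0% → County General
Overall: County General 1631/3852 = 42.3%, Summit 1865/3443 = 54.2% → Summit
County General wins each case group but Summit wins overall — the comparison reverses. County General's patients skew toward severe, which has a lower base rate.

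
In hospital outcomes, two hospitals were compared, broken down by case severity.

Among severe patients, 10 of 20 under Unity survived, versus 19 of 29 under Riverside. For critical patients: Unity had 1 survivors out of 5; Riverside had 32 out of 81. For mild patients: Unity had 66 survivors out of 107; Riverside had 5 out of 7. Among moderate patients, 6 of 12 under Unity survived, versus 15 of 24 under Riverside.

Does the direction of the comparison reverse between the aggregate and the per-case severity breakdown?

Yes

Severe: Unity 10/20 = 50.0%, Riverside 19/29 = 65.5% → Riverside
Critical: Unity 1/5 = 20.0%, Riverside 32/81 = 39.5% → Riverside
Mild: Unity 66/107 = 61.7%, Riverside 5/7 = 71.4% → Riverside
Moderate: Unity 6/12 = 50.0%, Riverside 15/24 = 62.5% → Riverside
Overall: Unity 83/144 = 57.6%, Riverside 71/141 = 50.4% → Unity
Riverside wins each case group but Unity wins overall — the comparison reverses. Riverside's patients skew toward critical, which has a lower base rate.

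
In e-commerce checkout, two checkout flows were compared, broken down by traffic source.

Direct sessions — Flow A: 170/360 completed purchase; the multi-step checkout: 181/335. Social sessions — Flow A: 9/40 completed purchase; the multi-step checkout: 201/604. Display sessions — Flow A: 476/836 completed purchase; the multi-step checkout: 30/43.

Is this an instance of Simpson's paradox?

Yes

Direct: Flow A 170/360 = 47.2%, the multi-step checkout 181/335 = 54.0% → the multi-step checkout
Social: Flow A 9/40 = 22.5%, the multi-step checkout 201/604 = 33.3% → the multi-step checkout
Display: Flow A 476/836 = 56.9%, the multi-step checkout 30/43 = 69.8% → the multi-step checkout
Overall: Flow A 655/1236 = 53.0%, the multi-step checkout 412/982 = 42.0% → Flow A
The multi-step checkout wins each traffic group but Flow A wins overall — the comparison reverses. The multi-step checkout's sessions skew toward social, which has a lower base rate.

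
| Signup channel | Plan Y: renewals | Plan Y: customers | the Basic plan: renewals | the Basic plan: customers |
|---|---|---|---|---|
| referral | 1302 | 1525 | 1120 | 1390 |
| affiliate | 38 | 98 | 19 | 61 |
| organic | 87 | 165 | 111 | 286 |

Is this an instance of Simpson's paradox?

No

Referral: Plan Y 1302/1525 = 85.4%, the Basic plan 1120/1390 = 80.6% → Plan Y
Affiliate: Plan Y 38/98 = 38.8%, the Basic plan 19/61 = 31.1% → Plan Y
Organic: Plan Y 87/165 = 52.7%, the Basic plan 111/286 = 38.8% → Plan Y
Overall: Plan Y 1427/1788 = 79.8%, the Basic plan 1250/1737 = 72.0% → Plan Y
Plan Y wins overall and in every signup group — no reversal.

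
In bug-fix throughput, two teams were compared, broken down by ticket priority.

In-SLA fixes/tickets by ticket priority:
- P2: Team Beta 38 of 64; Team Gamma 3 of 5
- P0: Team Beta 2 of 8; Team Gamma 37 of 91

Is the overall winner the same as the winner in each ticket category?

P2: Team Beta 38/64 = 59.4%, Team Gamma 3/5 = 60.0% → Team Gamma
P0: Team Beta 2/8 = 25.0%, Team Gamma 37/91 = 40.7% → Team Gamma
Overall: Team Beta 40/72 = 55.6%, Team Gamma 40/96 = 41.7% → Team Beta
Team Gamma wins each ticket group but Team Beta wins overall — the comparison reverses. Team Gamma's tickets skew toward P0, which has a lower base rate.

No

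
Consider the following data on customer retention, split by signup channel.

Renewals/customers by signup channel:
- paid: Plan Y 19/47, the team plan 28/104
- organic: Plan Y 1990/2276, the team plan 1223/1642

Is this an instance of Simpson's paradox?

No

Paid: Plan Y 19/47 = 40.4%, the team plan 28/104 = 26.9% → Plan Y
Organic: Plan Y 1990/2276 = 87.4%, the team plan 1223/1642 = 74.5% → Plan Y
Overall: Plan Y 2009/2323 = 86.5%, the team plan 1251/1746 = 71.6% → Plan Y
Plan Y wins overall and in every signup group — no reversal.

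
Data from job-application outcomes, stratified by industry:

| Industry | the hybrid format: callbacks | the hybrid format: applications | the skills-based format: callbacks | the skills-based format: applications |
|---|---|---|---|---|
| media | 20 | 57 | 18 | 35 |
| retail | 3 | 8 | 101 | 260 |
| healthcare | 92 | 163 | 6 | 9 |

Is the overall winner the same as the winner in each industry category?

No

Media: the hybrid format 20/57 = 35.1%, the skills-based format 18/35 = 51.4% → the skills-based format
Retail: the hybrid format 3/8 = 37.5%, the skills-based format 101/260 = 38.8% → the skills-based format
Healthcare: the hybrid format 92/163 = 56.4%, the skills-based format 6/9 = 66.7% → the skills-based format
Overall: the hybrid format 115/228 = 50.4%, the skills-based format 125/304 = 41.1% → the hybrid format
The skills-based format wins each industry group but the hybrid format wins overall — the comparison reverses. The skills-based format's applications skew toward retail, which has a lower base rate.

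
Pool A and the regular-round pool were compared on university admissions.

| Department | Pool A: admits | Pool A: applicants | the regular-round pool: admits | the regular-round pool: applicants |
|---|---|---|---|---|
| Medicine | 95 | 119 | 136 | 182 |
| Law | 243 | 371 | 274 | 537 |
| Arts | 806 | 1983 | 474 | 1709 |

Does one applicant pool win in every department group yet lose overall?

No

Medicine: Pool A 95/119 = 79.8%, the regular-round pool 136/182 = 74.7% → Pool A
Law: Pool A 243/371 = 65.5%, the regular-round pool 274/537 = 51.0% → Pool A
Arts: Pool A 806/1983 = 40.6%, the regular-round pool 474/1709 = 27.7% → Pool A
Overall: Pool A 1144/2473 = 46.3%, the regular-round pool 884/2428 = 36.4% → Pool A
Pool A wins overall and in every department group — no reversal.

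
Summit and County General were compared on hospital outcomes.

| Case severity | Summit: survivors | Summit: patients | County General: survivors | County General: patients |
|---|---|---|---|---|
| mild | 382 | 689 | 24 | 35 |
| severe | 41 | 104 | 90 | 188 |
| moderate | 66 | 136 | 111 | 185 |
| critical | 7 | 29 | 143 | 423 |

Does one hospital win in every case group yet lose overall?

Mild: Summit 382/689 = 55.4%, County General 24/35 = 68.6% → County General
Severe: Summit 41/104 = 39.4%, County General 90/188 = 47.9% → County General
Moderate: Summit 66/136 = 48.5%, County General 111/185 = 60.0% → County General
Critical: Summit 7/29 = 24.1%, County General 143/423 = 33.8% → County General
Overall: Summit 496/958 = 51.8%, County General 368/831 = 44.3% → Summit
County General wins each case group but Summit wins overall — the comparison reverses. County General's patients skew toward critical, which has a lower base rate.

Yes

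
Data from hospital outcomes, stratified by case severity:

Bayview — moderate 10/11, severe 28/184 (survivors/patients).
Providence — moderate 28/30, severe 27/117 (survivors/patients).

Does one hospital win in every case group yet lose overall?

No

Moderate: Bayview 10/11 = 90.9%, Providence 28/30 = 93.3% → Providence
Severe: Bayview 28/184 = 15.2%, Providence 27/117 = 23.1% → Providence
Overall: Bayview 38/195 = 19.5%, Providence 55/147 = 37.4% → Providence
Providence wins overall and in every case group — no reversal.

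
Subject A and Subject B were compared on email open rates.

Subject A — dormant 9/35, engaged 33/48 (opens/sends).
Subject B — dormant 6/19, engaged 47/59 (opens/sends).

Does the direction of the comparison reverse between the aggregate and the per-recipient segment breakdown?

No

Dormant: Subject A 9/35 = 25.7%, Subject B 6/19 = 31.6% → Subject B
Engaged: Subject A 33/48 = 68.8%, Subject B 47/59 = 79.7% → Subject B
Overall: Subject A 42/83 = 50.6%, Subject B 53/78 = 67.9% → Subject B
Subject B wins overall and in every recipient group — no reversal.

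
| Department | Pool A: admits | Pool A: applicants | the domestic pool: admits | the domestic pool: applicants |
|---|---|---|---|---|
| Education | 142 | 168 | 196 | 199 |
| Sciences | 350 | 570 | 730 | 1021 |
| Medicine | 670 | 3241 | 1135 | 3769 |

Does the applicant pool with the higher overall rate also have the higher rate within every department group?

Education: Pool A 142/168 = 84.5%, the domestic pool 196/199 = 98.5% → the domestic pool
Sciences: Pool A 350/570 = 61.4%, the domestic pool 730/1021 = 71.5% → the domestic pool
Medicine: Pool A 670/3241 = 20.7%, the domestic pool 1135/3769 = 30.1% → the domestic pool
Overall: Pool A 1162/3979 = 29.2%, the domestic pool 2061/4989 = 41.3% → the domestic pool
The domestic pool wins overall and in every department group — no reversal.

Yes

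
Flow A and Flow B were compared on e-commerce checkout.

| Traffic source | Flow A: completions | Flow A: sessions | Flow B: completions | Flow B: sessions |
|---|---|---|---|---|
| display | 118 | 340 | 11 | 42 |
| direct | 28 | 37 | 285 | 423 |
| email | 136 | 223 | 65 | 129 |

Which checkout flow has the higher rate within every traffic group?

Display: Flow A 118/340 = 34.7%, Flow B 11/42 = 26.2% → Flow A
Direct: Flow A 28/37 = 75.7%, Flow B 285/423 = 67.4% → Flow A
Email: Flow A 136/223 = 61.0%, Flow B 65/129 = 50.4% → Flow A
Flow A has the higher rate in all 3 groups.

Flow A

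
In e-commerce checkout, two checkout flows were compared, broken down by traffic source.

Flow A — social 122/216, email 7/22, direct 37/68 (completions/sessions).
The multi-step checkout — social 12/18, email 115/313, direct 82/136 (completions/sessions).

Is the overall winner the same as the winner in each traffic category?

No

Social: Flow A 122/216 = 56.5%, the multi-step checkout 12/18 = 66.7% → the multi-step checkout
Email: Flow A 7/22 = 31.8%, the multi-step checkout 115/313 = 36.7% → the multi-step checkout
Direct: Flow A 37/68 = 54.4%, the multi-step checkout 82/136 = 60.3% → the multi-step checkout
Overall: Flow A 166/306 = 54.2%, the multi-step checkout 209/467 = 44.8% → Flow A
The multi-step checkout wins each traffic group but Flow A wins overall — the comparison reverses. The multi-step checkout's sessions skew toward email, which has a lower base rate.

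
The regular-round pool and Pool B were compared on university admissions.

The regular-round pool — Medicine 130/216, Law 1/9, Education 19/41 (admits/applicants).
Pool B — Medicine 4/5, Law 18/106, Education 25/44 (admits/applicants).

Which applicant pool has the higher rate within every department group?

Pool B

Medicine: the regular-round pool 130/216 = 60.2%, Pool B 4/5 = 80.0% → Pool B
Law: the regular-round pool 1/9 = 11.1%, Pool B 18/106 = 17.0% → Pool B
Education: the regular-round pool 19/41 = 46.3%, Pool B 25/44 = 56.8% → Pool B
Pool B has the higher rate in all 3 groups.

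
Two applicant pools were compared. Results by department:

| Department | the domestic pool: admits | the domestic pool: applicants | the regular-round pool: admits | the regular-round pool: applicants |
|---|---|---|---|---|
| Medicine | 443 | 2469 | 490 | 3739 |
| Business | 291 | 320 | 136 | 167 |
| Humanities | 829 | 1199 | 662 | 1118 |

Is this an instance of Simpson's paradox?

No

Medicine: the domestic pool 443/2469 = 17.9%, the regular-round pool 490/3739 = 13.1% → the domestic pool
Business: the domestic pool 291/320 = 90.9%, the regular-round pool 136/167 = 81.4% → the domestic pool
Humanities: the domestic pool 829/1199 = 69.1%, the regular-round pool 662/1118 = 59.2% → the domestic pool
Overall: the domestic pool 1563/3988 = 39.2%, the regular-round pool 1288/5024 = 25.6% → the domestic pool
The domestic pool wins overall and in every department group — no reversal.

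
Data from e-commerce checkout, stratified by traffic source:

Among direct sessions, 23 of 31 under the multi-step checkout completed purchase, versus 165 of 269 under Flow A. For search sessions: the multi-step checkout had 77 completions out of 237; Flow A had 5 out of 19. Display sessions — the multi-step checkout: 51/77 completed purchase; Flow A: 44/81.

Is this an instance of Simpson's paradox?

Yes

Direct: the multi-step checkout 23/31 = 74.2%, Flow A 165/269 = 61.3% → the multi-step checkout
Search: the multi-step checkout 77/237 = 32.5%, Flow A 5/19 = 26.3% → the multi-step checkout
Display: the multi-step checkout 51/77 = 66.2%, Flow A 44/81 = 54.3% → the multi-step checkout
Overall: the multi-step checkout 151/345 = 43.8%, Flow A 214/369 = 58.0% → Flow A
The multi-step checkout wins each traffic group but Flow A wins overall — the comparison reverses. The multi-step checkout's sessions skew toward search, which has a lower base rate.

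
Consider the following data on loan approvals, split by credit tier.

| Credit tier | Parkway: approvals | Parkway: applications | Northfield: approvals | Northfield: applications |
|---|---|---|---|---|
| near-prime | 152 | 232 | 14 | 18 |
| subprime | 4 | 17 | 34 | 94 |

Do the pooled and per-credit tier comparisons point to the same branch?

Near-prime: Parkway 152/232 = 65.5%, Northfield 14/18 = 77.8% → Northfield
Subprime: Parkway 4/17 = 23.5%, Northfield 34/94 = 36.2% → Northfield
Overall: Parkway 156/249 = 62.7%, Northfield 48/112 = 42.9% → Parkway
Northfield wins each credit group but Parkway wins overall — the comparison reverses. Northfield's applications skew toward subprime, which has a lower base rate.

No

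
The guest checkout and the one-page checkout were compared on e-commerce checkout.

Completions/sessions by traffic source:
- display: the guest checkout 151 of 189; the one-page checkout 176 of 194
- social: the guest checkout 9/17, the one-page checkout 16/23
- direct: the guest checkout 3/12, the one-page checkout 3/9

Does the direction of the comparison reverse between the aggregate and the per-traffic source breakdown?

Display: the guest checkout 151/189 = 79.9%, the one-page checkout 176/194 = 90.7% → the one-page checkout
Social: the guest checkout 9/17 = 52.9%, the one-page checkout 16/23 = 69.6% → the one-page checkout
Direct: the guest checkout 3/12 = 25.0%, the one-page checkout 3/9 = 33.3% → the one-page checkout
Overall: the guest checkout 163/218 = 74.8%, the one-page checkout 195/226 = 86.3% → the one-page checkout
The one-page checkout wins overall and in every traffic group — no reversal.

No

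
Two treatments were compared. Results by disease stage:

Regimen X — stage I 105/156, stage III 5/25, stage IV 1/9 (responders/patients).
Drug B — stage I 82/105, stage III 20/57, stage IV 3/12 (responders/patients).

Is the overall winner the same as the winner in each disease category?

Stage I: Regimen X 105/156 = 67.3%, Drug B 82/105 = 78.1% → Drug B
Stage III: Regimen X 5/25 = 20.0%, Drug B 20/57 = 35.1% → Drug B
Stage IV: Regimen X 1/9 = 11.1%, Drug B 3/12 = 25.0% → Drug B
Overall: Regimen X 111/190 = 58.4%, Drug B 105/174 = 60.3% → Drug B
Drug B wins overall and in every disease group — no reversal.

Yes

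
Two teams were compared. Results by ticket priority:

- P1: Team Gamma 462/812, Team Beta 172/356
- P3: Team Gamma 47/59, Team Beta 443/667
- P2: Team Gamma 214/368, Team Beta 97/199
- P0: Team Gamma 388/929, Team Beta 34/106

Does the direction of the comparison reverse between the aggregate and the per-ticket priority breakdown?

P1: Team Gamma 462/812 = 56.9%, Team Beta 172/356 = 48.3% → Team Gamma
P3: Team Gamma 47/59 = 79.7%, Team Beta 443/667 = 66.4% → Team Gamma
P2: Team Gamma 214/368 = 58.2%, Team Beta 97/199 = 48.7% → Team Gamma
P0: Team Gamma 388/929 = 41.8%, Team Beta 34/106 = 32.1% → Team Gamma
Overall: Team Gamma 1111/2168 = 51.2%, Team Beta 746/1328 = 56.2% → Team Beta
Team Gamma wins each ticket group but Team Beta wins overall — the comparison reverses. Team Gamma's tickets skew toward P0, which has a lower base rate.

Yes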